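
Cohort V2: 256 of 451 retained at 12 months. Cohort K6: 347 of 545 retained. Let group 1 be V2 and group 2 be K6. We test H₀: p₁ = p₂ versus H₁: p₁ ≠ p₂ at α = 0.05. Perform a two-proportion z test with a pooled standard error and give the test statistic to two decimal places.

p̂₁ = 256/451 = 0.5676, p̂₂ = 347/545 = 0.6367.
Pooled p̂ = (256+347)/(451+545) = 603/996 = 0.6054.
SE = √(0.238886 × 0.00405216) = 0.0311.
z = (0.5676 − 0.6367)/0.0311 = -0.0691/0.0311 = -2.22.
Two-sided p-value ≈ 2·Φ(−2.220) = 0.0264, so at α = 0.05 we reject H₀.

z = -2.22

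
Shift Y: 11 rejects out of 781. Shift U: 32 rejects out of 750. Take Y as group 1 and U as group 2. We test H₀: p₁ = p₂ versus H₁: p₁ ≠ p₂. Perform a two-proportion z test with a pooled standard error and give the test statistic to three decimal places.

z = -3.384

p̂₁ = 11/781 = 0.014085, p̂₂ = 32/750 = 0.042667.
Pooled p̂ = (11+32)/(781+750) = 43/1531 = 0.028086.
SE = √(0.0272974 × 0.00261374) = 0.008447.
z = (0.014085 − 0.042667)/0.008447 = -0.028582/0.008447 = -3.384.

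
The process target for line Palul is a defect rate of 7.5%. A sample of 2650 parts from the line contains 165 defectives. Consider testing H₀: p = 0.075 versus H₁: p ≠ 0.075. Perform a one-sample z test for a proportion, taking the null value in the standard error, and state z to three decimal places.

z = -2.489

p̂ = 165/2650 ≈ 0.062264.
Under H₀, SE = √(0.075·0.925/2650) = √(2.61792e-05) = 0.005117.
z = (0.062264 − 0.075)/0.005117 = -0.012736/0.005117 = -2.489.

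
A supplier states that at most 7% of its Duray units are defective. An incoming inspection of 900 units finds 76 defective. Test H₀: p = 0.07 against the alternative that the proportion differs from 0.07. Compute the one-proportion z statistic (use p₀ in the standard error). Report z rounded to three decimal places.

z = 1.698

p̂ = 76/900 = 0.084444.
SE = √(p₀(1−p₀)/n) = √(0.0651/900) = 0.008505.
z = (0.084444 − 0.07)/0.008505 = 0.014444/0.008505 = 1.698.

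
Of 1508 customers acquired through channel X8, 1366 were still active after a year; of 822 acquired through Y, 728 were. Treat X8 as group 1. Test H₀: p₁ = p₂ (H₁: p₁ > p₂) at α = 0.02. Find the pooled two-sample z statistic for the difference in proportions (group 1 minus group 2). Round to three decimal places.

p̂₁ = 1366/1508 = 0.90584, p̂₂ = 728/822 = 0.88564.
Pooled p̂ = (1366+728)/(1508+822) = 2094/2330 = 0.89871.
SE = √(0.0910284 × 0.00187967) = 0.01308.
z = (0.90584 − 0.88564)/0.01308 = 0.02020/0.01308 = 1.544.
p-value = P(Z > 1.544) ≈ 0.0613. With α = 0.02, fail to reject H₀.

z = 1.544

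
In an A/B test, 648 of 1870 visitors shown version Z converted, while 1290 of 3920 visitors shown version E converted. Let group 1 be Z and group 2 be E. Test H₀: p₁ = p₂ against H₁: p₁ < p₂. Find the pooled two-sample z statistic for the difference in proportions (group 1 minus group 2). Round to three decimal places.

p̂₁ = 648/1870 ≈ 0.34652, p̂₂ = 1290/3920 ≈ 0.32908.
Pooled p̂ = (648+1290)/(1870+3920) = 1938/5790 = 0.33472.
SE = √(0.222681 × 0.000789861) = 0.01326.
z = (0.34652 − 0.32908)/0.01326 = 0.01744/0.01326 = 1.315.
p-value = P(Z < 1.315) ≈ 0.9058.

z = 1.315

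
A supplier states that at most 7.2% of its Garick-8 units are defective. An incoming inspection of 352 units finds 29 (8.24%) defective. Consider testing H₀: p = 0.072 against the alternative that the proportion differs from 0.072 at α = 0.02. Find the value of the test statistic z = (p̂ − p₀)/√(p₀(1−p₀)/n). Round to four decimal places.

z = 0.7539

p̂ = 29/352 ≈ 0.082386.
Under H₀, SE = √(0.072·0.928/352) = √(0.000189818) = 0.013777.
z = (0.082386 − 0.072)/0.013777 = 0.010386/0.013777 = 0.7539.
p-value = 2·P(Z > 0.754) ≈ 0.4509, so at α = 0.02 we fail to reject H₀.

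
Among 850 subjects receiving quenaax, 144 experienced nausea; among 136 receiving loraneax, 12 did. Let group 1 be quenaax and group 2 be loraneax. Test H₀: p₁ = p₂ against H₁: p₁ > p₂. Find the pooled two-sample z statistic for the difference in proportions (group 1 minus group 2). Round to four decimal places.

z = 2.4085

p̂₁ = 144/850 ≈ 0.169412, p̂₂ = 12/136 ≈ 0.088235.
Pooled p̂ = (144+12)/(850+136) = 156/986 = 0.158215.
SE = √(p̂(1−p̂)(1/n₁+1/n₂)) = √(0.158215·0.841785·0.00852941) = √(0.00113597) = 0.033704.
z = (0.169412 − 0.088235)/0.033704 = 0.081177/0.033704 = 2.4085.
p-value = P(Z > 2.408) ≈ 0.0080.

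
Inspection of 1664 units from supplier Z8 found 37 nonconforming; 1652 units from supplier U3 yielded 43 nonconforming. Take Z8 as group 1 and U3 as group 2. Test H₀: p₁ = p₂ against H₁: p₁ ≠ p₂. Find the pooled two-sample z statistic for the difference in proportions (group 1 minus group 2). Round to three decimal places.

p̂₁ = 37/1664 = 0.022236, p̂₂ = 43/1652 = 0.026029.
Pooled p̂ = (37+43)/(1664+1652) = 80/3316 = 0.024125.
SE = √(0.0235434 × 0.00120629) = 0.005329.
z = (0.022236 − 0.026029)/0.005329 = -0.003793/0.005329 = -0.712.

z = -0.712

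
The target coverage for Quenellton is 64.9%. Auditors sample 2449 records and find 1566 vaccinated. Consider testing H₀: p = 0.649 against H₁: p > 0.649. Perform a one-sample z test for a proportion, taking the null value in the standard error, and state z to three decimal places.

z = -0.991

p̂ = 1566/2449 ≈ 0.639445.
SE = √(p₀(1−p₀)/n) = √(0.2278/2449) = 0.009645.
z = (0.639445 − 0.649)/0.009645 = -0.009555/0.009645 = -0.991.
p-value = P(Z > -0.991) ≈ 0.8391.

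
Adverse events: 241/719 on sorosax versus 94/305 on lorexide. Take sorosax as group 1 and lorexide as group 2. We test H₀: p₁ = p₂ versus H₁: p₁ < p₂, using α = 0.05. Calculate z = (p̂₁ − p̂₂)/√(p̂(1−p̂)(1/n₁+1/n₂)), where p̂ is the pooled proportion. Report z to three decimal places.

z = 0.842

p̂₁ = 241/719 = 0.33519, p̂₂ = 94/305 = 0.30820.
Pooled p̂ = (241+94)/(719+305) = 335/1024 = 0.32715.
SE = √(0.220122 × 0.00466951) = 0.03206.
z = (0.33519 − 0.30820)/0.03206 = 0.02699/0.03206 = 0.842.
p-value = P(Z < 0.842) ≈ 0.8001, so at α = 0.05 we fail to reject H₀.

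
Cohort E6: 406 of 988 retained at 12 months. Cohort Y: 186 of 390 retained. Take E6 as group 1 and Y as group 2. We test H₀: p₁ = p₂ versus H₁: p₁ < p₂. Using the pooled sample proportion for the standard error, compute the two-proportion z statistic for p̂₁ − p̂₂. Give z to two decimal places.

p̂₁ = 406/988 = 0.4109, p̂₂ = 186/390 = 0.4769.
Pooled p̂ = (406+186)/(988+390) = 592/1378 = 0.4296.
SE = √(p̂(1−p̂)(1/n₁+1/n₂)) = √(0.4296·0.5704·0.00357625) = √(0.000876342) = 0.0296.
z = (0.4109 − 0.4769)/0.0296 = -0.0660/0.0296 = -2.23.

z = -2.23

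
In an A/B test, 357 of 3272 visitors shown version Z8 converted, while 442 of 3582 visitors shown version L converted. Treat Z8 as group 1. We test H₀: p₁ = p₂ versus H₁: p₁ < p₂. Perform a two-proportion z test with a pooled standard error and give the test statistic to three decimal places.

z = -1.841

p̂₁ = 357/3272 = 0.109108, p̂₂ = 442/3582 = 0.123395.
Pooled p̂ = (357+442)/(3272+3582) = 799/6854 = 0.116574.
SE = √(p̂(1−p̂)(1/n₁+1/n₂)) = √(0.116574·0.883426·0.000584797) = √(6.02252e-05) = 0.007760.
z = (0.109108 − 0.123395)/0.007760 = -0.014287/0.007760 = -1.841.
p-value = P(Z < -1.841) ≈ 0.0328.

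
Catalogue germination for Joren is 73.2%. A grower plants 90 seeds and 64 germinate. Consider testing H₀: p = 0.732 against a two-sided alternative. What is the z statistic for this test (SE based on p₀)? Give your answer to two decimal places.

z = -0.45

p̂ = 64/90 ≈ 0.7111.
SE = √(p₀(1−p₀)/n) = √(0.19618/90) = 0.0467.
z = (0.7111 − 0.732)/0.0467 = -0.0209/0.0467 = -0.45.
Two-sided p-value ≈ 2·Φ(−0.447) = 0.6546.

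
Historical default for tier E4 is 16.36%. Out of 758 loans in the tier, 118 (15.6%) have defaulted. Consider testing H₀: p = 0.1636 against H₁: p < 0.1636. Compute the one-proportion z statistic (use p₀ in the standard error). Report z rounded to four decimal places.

p̂ = 118/758 ≈ 0.155673.
SE = √(p₀(1−p₀)/n) = √(0.13684/758) = 0.013436.
z = (0.155673 − 0.1636)/0.013436 = -0.007927/0.013436 = -0.5900.

z = -0.5900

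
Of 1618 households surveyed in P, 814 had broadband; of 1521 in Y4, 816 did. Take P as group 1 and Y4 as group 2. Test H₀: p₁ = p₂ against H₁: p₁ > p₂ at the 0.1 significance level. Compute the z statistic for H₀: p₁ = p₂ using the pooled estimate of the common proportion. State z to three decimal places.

z = -1.872

p̂₁ = 814/1618 ≈ 0.50309, p̂₂ = 816/1521 ≈ 0.53649.
Pooled p̂ = (814+816)/(1618+1521) = 1630/3139 = 0.51927.
SE = √(p̂(1−p̂)(1/n₁+1/n₂)) = √(0.51927·0.48073·0.00127551) = √(0.000318403) = 0.01784.
z = (0.50309 − 0.53649)/0.01784 = -0.03340/0.01784 = -1.872.
p-value = P(Z > -1.872) ≈ 0.9694; since p > α = 0.1, fail to reject H₀.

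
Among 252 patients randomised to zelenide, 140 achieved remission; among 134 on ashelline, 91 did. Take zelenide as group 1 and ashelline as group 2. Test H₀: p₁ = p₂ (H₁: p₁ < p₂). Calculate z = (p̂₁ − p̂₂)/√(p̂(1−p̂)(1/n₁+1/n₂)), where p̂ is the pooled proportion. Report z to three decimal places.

z = -2.357

p̂₁ = 140/252 = 0.55556, p̂₂ = 91/134 = 0.67910.
Pooled p̂ = (140+91)/(252+134) = 231/386 = 0.59845.
SE = √(p̂(1−p̂)(1/n₁+1/n₂)) = √(0.59845·0.40155·0.0114309) = √(0.00274695) = 0.05241.
z = (0.55556 − 0.67910)/0.05241 = -0.12354/0.05241 = -2.357.
p-value = P(Z < -2.357) ≈ 0.0092.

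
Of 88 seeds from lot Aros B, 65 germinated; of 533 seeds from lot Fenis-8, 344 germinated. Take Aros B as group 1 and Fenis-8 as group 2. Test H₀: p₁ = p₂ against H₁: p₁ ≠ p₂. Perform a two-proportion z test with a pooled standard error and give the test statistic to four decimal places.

z = 1.7088

p̂₁ = 65/88 = 0.738636, p̂₂ = 344/533 = 0.645403.
Pooled p̂ = (65+344)/(88+533) = 409/621 = 0.658615.
SE = √(0.224841 × 0.0132398) = 0.054561.
z = (0.738636 − 0.645403)/0.054561 = 0.093233/0.054561 = 1.7088.
Two-sided p-value ≈ 2·Φ(−1.709) = 0.0875.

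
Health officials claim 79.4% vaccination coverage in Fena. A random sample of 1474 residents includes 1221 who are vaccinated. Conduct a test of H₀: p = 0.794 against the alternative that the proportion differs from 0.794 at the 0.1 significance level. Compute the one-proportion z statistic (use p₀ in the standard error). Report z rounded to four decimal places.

p̂ = 1221/1474 = 0.828358.
SE = √(p₀(1−p₀)/n) = √(0.16356/1474) = 0.010534.
z = (0.828358 − 0.794)/0.010534 = 0.034358/0.010534 = 3.2616.
Two-sided p-value ≈ 2·Φ(−3.262) = 0.0011. With α = 0.1, reject H₀.

z = 3.2616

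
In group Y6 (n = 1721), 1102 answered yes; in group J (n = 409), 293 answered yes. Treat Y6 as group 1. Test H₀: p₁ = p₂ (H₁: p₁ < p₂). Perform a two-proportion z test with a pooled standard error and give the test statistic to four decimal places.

z = -2.9083

p̂₁ = 1102/1721 = 0.640325, p̂₂ = 293/409 = 0.716381.
Pooled p̂ = (1102+293)/(1721+409) = 1395/2130 = 0.654930.
SE = √(0.225997 × 0.00302605) = 0.026151.
z = (0.640325 − 0.716381)/0.026151 = -0.076056/0.026151 = -2.9083.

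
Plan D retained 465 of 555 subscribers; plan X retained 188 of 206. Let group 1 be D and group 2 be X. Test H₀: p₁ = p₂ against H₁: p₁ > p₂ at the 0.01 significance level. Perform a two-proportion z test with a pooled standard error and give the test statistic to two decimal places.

p̂₁ = 465/555 ≈ 0.83784, p̂₂ = 188/206 ≈ 0.91262.
Pooled p̂ = (465+188)/(555+206) = 653/761 = 0.85808.
SE = √(p̂(1−p̂)(1/n₁+1/n₂)) = √(0.85808·0.14192·0.00665617) = √(0.000810573) = 0.02847.
z = (0.83784 − 0.91262)/0.02847 = -0.07478/0.02847 = -2.63.
p-value = P(Z > -2.627) ≈ 0.9957; since p > α = 0.01, fail to reject H₀.

z = -2.63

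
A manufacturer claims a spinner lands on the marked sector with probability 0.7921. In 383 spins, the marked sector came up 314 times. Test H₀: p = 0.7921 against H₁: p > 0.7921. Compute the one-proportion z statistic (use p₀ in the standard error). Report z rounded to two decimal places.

z = 1.34

p̂ = 314/383 = 0.8198.
SE = √(p₀(1−p₀)/n) = √(0.16468/383) = 0.0207.
z = (0.8198 − 0.7921)/0.0207 = 0.0277/0.0207 = 1.34.
p-value = P(Z > 1.338) ≈ 0.0905.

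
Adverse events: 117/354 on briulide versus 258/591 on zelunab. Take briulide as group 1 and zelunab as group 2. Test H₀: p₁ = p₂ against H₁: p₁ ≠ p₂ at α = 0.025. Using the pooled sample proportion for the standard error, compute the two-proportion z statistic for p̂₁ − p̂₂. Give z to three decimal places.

z = -3.225

p̂₁ = 117/354 = 0.33051, p̂₂ = 258/591 = 0.43655.
Pooled p̂ = (117+258)/(354+591) = 375/945 = 0.39683.
SE = √(p̂(1−p̂)(1/n₁+1/n₂)) = √(0.39683·0.60317·0.00451691) = √(0.00108114) = 0.03288.
z = (0.33051 − 0.43655)/0.03288 = -0.10604/0.03288 = -3.225.
Two-sided p-value ≈ 2·Φ(−3.225) = 0.0013; since p < α = 0.025, reject H₀.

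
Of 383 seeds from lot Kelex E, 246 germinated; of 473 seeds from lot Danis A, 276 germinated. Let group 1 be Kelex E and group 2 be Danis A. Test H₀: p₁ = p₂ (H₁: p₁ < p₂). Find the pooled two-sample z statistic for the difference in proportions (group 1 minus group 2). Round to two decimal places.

p̂₁ = 246/383 ≈ 0.64230, p̂₂ = 276/473 ≈ 0.58351.
Pooled p̂ = (246+276)/(383+473) = 522/856 = 0.60981.
SE = √(p̂(1−p̂)(1/n₁+1/n₂)) = √(0.60981·0.39019·0.00472513) = √(0.0011243) = 0.03353.
z = (0.64230 − 0.58351)/0.03353 = 0.05879/0.03353 = 1.75.

z = 1.75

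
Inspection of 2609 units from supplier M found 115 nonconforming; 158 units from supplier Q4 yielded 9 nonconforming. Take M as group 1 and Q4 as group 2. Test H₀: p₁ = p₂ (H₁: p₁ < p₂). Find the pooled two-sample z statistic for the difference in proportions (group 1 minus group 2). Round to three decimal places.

z = -0.760

p̂₁ = 115/2609 ≈ 0.04408, p̂₂ = 9/158 ≈ 0.05696.
Pooled p̂ = (115+9)/(2609+158) = 124/2767 = 0.04481.
SE = √(0.0428056 × 0.0067124) = 0.01695.
z = (0.04408 − 0.05696)/0.01695 = -0.01288/0.01695 = -0.760.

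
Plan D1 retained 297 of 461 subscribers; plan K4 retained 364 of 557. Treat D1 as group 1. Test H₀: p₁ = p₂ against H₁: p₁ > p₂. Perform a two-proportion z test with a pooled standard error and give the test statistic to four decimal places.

p̂₁ = 297/461 ≈ 0.644252, p̂₂ = 364/557 ≈ 0.653501.
Pooled p̂ = (297+364)/(461+557) = 661/1018 = 0.649312.
SE = √(p̂(1−p̂)(1/n₁+1/n₂)) = √(0.649312·0.350688·0.00396453) = √(0.000902746) = 0.030046.
z = (0.644252 − 0.653501)/0.030046 = -0.009249/0.030046 = -0.3078.

z = -0.3078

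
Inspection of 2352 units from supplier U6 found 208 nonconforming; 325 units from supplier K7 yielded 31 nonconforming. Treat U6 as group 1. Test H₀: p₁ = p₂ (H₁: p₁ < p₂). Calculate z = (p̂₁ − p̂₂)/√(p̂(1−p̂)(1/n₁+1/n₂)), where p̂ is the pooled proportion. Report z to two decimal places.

z = -0.41

p̂₁ = 208/2352 ≈ 0.0884, p̂₂ = 31/325 ≈ 0.0954.
Pooled p̂ = (208+31)/(2352+325) = 239/2677 = 0.0893.
SE = √(0.0813083 × 0.00350209) = 0.0169.
z = (0.0884 − 0.0954)/0.0169 = -0.0070/0.0169 = -0.41.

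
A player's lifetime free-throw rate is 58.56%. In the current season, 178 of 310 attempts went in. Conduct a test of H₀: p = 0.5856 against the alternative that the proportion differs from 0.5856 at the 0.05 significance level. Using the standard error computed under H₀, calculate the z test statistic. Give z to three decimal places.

z = -0.408

p̂ = 178/310 ≈ 0.57419.
SE = √(p₀(1−p₀)/n) = √(0.24267/310) = 0.02798.
z = (0.57419 − 0.5856)/0.02798 = -0.01141/0.02798 = -0.408.
Two-sided p-value ≈ 2·Φ(−0.408) = 0.6835; since p > α = 0.05, fail to reject H₀.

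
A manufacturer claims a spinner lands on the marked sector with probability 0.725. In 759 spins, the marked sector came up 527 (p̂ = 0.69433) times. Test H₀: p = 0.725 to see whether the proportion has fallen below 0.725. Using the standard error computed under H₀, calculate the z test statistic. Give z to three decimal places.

p̂ = 527/759 = 0.69433.
SE = √(p₀(1−p₀)/n) = √(0.19937/759) = 0.01621.
z = (0.69433 − 0.725)/0.01621 = -0.03067/0.01621 = -1.892.
p-value = P(Z < -1.892) ≈ 0.0292.

z = -1.892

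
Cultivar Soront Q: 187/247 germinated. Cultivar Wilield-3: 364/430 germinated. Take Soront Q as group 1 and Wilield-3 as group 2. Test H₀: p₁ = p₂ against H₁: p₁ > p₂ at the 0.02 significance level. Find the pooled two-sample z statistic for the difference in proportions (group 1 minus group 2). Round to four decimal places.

z = -2.8779

p̂₁ = 187/247 = 0.7570850, p̂₂ = 364/430 = 0.8465116.
Pooled p̂ = (187+364)/(247+430) = 551/677 = 0.8138848.
SE = √(p̂(1−p̂)(1/n₁+1/n₂)) = √(0.8138848·0.1861152·0.00637416) = √(0.000965535) = 0.0310731.
z = (0.7570850 − 0.8465116)/0.0310731 = -0.0894266/0.0310731 = -2.8779.
p-value = P(Z > -2.878) ≈ 0.9980. With α = 0.02, fail to reject H₀.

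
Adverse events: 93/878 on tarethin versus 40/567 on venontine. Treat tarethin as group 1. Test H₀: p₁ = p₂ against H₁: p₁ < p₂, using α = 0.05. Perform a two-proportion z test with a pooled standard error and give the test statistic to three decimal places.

p̂₁ = 93/878 = 0.105923, p̂₂ = 40/567 = 0.070547.
Pooled p̂ = (93+40)/(878+567) = 133/1445 = 0.092042.
SE = √(p̂(1−p̂)(1/n₁+1/n₂)) = √(0.092042·0.907958·0.00290262) = √(0.000242572) = 0.015575.
z = (0.105923 − 0.070547)/0.015575 = 0.035376/0.015575 = 2.271.
p-value = P(Z < 2.271) ≈ 0.9884, so at α = 0.05 we fail to reject H₀.

z = 2.271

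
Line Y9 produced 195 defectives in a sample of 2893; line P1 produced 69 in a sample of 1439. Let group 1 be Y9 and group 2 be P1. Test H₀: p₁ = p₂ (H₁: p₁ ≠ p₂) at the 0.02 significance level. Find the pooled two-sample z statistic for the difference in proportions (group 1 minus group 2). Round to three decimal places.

p̂₁ = 195/2893 = 0.067404, p̂₂ = 69/1439 = 0.047950.
Pooled p̂ = (195+69)/(2893+1439) = 264/4332 = 0.060942.
SE = √(0.0572279 × 0.00104059) = 0.007717.
z = (0.067404 − 0.047950)/0.007717 = 0.019454/0.007717 = 2.521.
p-value = 2·P(Z > 2.521) ≈ 0.0117, so at α = 0.02 we reject H₀.

z = 2.521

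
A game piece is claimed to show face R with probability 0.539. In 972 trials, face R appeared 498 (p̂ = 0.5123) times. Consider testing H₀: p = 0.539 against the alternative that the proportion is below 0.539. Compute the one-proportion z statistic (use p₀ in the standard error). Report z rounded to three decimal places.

z = -1.667

p̂ = 498/972 = 0.51235.
Under H₀, SE = √(0.539·0.461/972) = √(0.000255637) = 0.01599.
z = (0.51235 − 0.539)/0.01599 = -0.02665/0.01599 = -1.667.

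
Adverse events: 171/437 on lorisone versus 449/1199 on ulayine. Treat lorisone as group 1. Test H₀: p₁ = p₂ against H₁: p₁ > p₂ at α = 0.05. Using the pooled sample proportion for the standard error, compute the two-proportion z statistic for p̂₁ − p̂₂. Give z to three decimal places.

p̂₁ = 171/437 ≈ 0.391304, p̂₂ = 449/1199 ≈ 0.374479.
Pooled p̂ = (171+449)/(437+1199) = 620/1636 = 0.378973.
SE = √(0.235352 × 0.00312236) = 0.027108.
z = (0.391304 − 0.374479)/0.027108 = 0.016825/0.027108 = 0.621.
p-value = P(Z > 0.621) ≈ 0.2674. With α = 0.05, fail to reject H₀.

z = 0.621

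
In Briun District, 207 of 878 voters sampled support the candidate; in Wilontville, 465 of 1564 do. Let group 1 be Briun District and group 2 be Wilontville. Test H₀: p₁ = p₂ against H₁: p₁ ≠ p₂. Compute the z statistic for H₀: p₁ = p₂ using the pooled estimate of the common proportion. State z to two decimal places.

p̂₁ = 207/878 ≈ 0.2358, p̂₂ = 465/1564 ≈ 0.2973.
Pooled p̂ = (207+465)/(878+1564) = 672/2442 = 0.2752.
SE = √(0.199458 × 0.00177834) = 0.0188.
z = (0.2358 − 0.2973)/0.0188 = -0.0615/0.0188 = -3.27.

z = -3.27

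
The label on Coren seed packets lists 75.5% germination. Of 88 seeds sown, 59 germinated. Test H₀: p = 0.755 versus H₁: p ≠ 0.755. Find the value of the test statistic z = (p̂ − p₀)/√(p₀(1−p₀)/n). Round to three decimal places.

p̂ = 59/88 = 0.67045.
SE = √(p₀(1−p₀)/n) = √(0.18498/88) = 0.04585.
z = (0.67045 − 0.755)/0.04585 = -0.08455/0.04585 = -1.844.
Two-sided p-value ≈ 2·Φ(−1.844) = 0.0652.

z = -1.844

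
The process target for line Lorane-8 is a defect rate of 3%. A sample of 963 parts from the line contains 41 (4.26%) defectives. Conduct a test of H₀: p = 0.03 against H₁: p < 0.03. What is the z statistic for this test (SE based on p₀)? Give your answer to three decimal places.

z = 2.288

p̂ = 41/963 ≈ 0.042575.
SE = √(p₀(1−p₀)/n) = √(0.0291/963) = 0.005497.
z = (0.042575 − 0.03)/0.005497 = 0.012575/0.005497 = 2.288.
p-value = P(Z < 2.288) ≈ 0.9889.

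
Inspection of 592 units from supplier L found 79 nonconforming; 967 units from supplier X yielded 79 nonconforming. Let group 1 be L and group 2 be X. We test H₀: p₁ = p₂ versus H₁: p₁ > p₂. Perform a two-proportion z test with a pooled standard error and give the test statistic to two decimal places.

p̂₁ = 79/592 = 0.1334, p̂₂ = 79/967 = 0.0817.
Pooled p̂ = (79+79)/(592+967) = 158/1559 = 0.1013.
SE = √(p̂(1−p̂)(1/n₁+1/n₂)) = √(0.1013·0.8987·0.00272332) = √(0.000248028) = 0.0157.
z = (0.1334 − 0.0817)/0.0157 = 0.0517/0.0157 = 3.29.

z = 3.29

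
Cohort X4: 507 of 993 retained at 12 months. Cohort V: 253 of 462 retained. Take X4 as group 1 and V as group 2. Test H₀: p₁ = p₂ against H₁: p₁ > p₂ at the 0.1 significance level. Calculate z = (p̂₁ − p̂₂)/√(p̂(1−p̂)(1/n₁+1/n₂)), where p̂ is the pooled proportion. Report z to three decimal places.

z = -1.317

p̂₁ = 507/993 = 0.51057, p̂₂ = 253/462 = 0.54762.
Pooled p̂ = (507+253)/(993+462) = 760/1455 = 0.52234.
SE = √(0.249501 × 0.00317155) = 0.02813.
z = (0.51057 − 0.54762)/0.02813 = -0.03705/0.02813 = -1.317.
p-value = P(Z > -1.317) ≈ 0.9061, so at α = 0.1 we fail to reject H₀.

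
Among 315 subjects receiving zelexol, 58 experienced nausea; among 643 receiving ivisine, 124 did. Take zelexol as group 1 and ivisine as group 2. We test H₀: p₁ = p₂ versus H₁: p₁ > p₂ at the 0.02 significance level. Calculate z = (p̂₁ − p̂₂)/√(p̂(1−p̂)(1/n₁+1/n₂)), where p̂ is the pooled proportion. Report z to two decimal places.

z = -0.32

p̂₁ = 58/315 ≈ 0.1841, p̂₂ = 124/643 ≈ 0.1928.
Pooled p̂ = (58+124)/(315+643) = 182/958 = 0.1900.
SE = √(p̂(1−p̂)(1/n₁+1/n₂)) = √(0.1900·0.8100·0.00472981) = √(0.000727857) = 0.0270.
z = (0.1841 − 0.1928)/0.0270 = -0.0087/0.0270 = -0.32.
p-value = P(Z > -0.323) ≈ 0.6267, so at α = 0.02 we fail to reject H₀.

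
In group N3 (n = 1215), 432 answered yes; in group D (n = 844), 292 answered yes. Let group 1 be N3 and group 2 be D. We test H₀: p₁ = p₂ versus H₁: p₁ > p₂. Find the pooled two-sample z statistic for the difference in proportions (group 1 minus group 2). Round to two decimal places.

p̂₁ = 432/1215 = 0.3556, p̂₂ = 292/844 = 0.3460.
Pooled p̂ = (432+292)/(1215+844) = 724/2059 = 0.3516.
SE = √(p̂(1−p̂)(1/n₁+1/n₂)) = √(0.3516·0.6484·0.00200788) = √(0.000457767) = 0.0214.
z = (0.3556 − 0.3460)/0.0214 = 0.0096/0.0214 = 0.45.
p-value = P(Z > 0.448) ≈ 0.3271.

z = 0.45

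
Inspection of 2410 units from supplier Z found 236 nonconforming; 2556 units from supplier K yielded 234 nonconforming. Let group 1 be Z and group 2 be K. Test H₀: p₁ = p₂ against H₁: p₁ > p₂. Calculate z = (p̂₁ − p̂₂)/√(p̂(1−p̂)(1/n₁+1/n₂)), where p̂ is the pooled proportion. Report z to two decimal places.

p̂₁ = 236/2410 ≈ 0.0979, p̂₂ = 234/2556 ≈ 0.0915.
Pooled p̂ = (236+234)/(2410+2556) = 470/4966 = 0.0946.
SE = √(p̂(1−p̂)(1/n₁+1/n₂)) = √(0.0946·0.9054·0.000806174) = √(6.9078e-05) = 0.0083.
z = (0.0979 − 0.0915)/0.0083 = 0.0064/0.0083 = 0.77.
p-value = P(Z > 0.767) ≈ 0.2215.

z = 0.77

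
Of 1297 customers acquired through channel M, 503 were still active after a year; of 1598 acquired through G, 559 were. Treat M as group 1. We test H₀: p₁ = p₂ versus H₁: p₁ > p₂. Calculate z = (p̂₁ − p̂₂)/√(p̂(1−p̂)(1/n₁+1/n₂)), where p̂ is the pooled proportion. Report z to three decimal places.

z = 2.110

p̂₁ = 503/1297 ≈ 0.38782, p̂₂ = 559/1598 ≈ 0.34981.
Pooled p̂ = (503+559)/(1297+1598) = 1062/2895 = 0.36684.
SE = √(p̂(1−p̂)(1/n₁+1/n₂)) = √(0.36684·0.63316·0.00139679) = √(0.00032443) = 0.01801.
z = (0.38782 − 0.34981)/0.01801 = 0.03801/0.01801 = 2.110.
p-value = P(Z > 2.110) ≈ 0.0174.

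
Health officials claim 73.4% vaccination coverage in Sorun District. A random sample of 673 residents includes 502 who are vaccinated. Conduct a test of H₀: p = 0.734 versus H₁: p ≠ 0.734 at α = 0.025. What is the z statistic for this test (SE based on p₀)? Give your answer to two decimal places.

p̂ = 502/673 = 0.7459.
Standard error under H₀: √(0.734×0.266/673) = 0.0170.
z = (0.7459 − 0.734)/0.0170 = 0.0119/0.0170 = 0.70.
p-value = 2·P(Z > 0.699) ≈ 0.4843. With α = 0.025, fail to reject H₀.

z = 0.70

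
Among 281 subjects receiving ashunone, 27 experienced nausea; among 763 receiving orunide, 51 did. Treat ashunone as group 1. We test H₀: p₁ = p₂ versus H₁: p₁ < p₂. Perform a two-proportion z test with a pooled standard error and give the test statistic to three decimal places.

p̂₁ = 27/281 ≈ 0.09609, p̂₂ = 51/763 ≈ 0.06684.
Pooled p̂ = (27+51)/(281+763) = 78/1044 = 0.07471.
SE = √(p̂(1−p̂)(1/n₁+1/n₂)) = √(0.07471·0.92529·0.00486933) = √(0.00033662) = 0.01835.
z = (0.09609 − 0.06684)/0.01835 = 0.02925/0.01835 = 1.594.
p-value = P(Z < 1.594) ≈ 0.9445.

z = 1.594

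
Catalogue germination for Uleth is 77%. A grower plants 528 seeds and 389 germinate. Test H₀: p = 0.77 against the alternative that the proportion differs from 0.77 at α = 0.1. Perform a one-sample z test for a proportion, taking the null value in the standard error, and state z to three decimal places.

p̂ = 389/528 ≈ 0.73674.
Under H₀, SE = √(0.77·0.23/528) = √(0.000335417) = 0.01831.
z = (0.73674 − 0.77)/0.01831 = -0.03326/0.01831 = -1.816.
Two-sided p-value ≈ 2·Φ(−1.816) = 0.0694, so at α = 0.1 we reject H₀.

z = -1.816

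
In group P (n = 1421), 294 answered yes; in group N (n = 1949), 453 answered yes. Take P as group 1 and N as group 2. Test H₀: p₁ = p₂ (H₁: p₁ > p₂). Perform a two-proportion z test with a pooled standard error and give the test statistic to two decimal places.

p̂₁ = 294/1421 = 0.2069, p̂₂ = 453/1949 = 0.2324.
Pooled p̂ = (294+453)/(1421+1949) = 747/3370 = 0.2217.
SE = √(0.172528 × 0.00121681) = 0.0145.
z = (0.2069 − 0.2324)/0.0145 = -0.0255/0.0145 = -1.76.
p-value = P(Z > -1.762) ≈ 0.9610.

z = -1.76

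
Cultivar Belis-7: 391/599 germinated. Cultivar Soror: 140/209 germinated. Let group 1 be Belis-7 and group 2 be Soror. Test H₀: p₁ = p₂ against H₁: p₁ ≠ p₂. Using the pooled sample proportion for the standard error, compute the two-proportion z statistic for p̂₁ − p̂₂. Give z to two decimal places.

z = -0.45

p̂₁ = 391/599 ≈ 0.6528, p̂₂ = 140/209 ≈ 0.6699.
Pooled p̂ = (391+140)/(599+209) = 531/808 = 0.6572.
SE = √(p̂(1−p̂)(1/n₁+1/n₂)) = √(0.6572·0.3428·0.00645414) = √(0.00145409) = 0.0381.
z = (0.6528 − 0.6699)/0.0381 = -0.0171/0.0381 = -0.45.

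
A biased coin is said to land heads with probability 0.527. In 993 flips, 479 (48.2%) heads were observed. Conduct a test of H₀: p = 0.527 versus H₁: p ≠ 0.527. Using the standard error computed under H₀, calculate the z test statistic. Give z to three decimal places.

p̂ = 479/993 ≈ 0.482377.
SE = √(p₀(1−p₀)/n) = √(0.24927/993) = 0.015844.
z = (0.482377 − 0.527)/0.015844 = -0.044623/0.015844 = -2.816.

z = -2.816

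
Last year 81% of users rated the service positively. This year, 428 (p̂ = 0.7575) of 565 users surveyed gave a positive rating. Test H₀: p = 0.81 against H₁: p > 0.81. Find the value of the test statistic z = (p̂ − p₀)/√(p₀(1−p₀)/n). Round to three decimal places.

z = -3.180

p̂ = 428/565 ≈ 0.757522.
Standard error under H₀: √(0.81×0.19/565) = 0.016504.
z = (0.757522 − 0.81)/0.016504 = -0.052478/0.016504 = -3.180.
p-value = P(Z > -3.180) ≈ 0.9993.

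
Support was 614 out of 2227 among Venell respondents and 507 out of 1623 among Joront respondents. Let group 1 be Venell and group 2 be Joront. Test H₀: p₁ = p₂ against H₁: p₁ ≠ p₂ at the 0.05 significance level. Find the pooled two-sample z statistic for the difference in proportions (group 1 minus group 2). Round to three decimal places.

z = -2.474

p̂₁ = 614/2227 ≈ 0.275707, p̂₂ = 507/1623 ≈ 0.312384.
Pooled p̂ = (614+507)/(2227+1623) = 1121/3850 = 0.291169.
SE = √(p̂(1−p̂)(1/n₁+1/n₂)) = √(0.291169·0.708831·0.00106518) = √(0.000219842) = 0.014827.
z = (0.275707 − 0.312384)/0.014827 = -0.036677/0.014827 = -2.474.
Two-sided p-value ≈ 2·Φ(−2.474) = 0.0134; since p < α = 0.05, reject H₀.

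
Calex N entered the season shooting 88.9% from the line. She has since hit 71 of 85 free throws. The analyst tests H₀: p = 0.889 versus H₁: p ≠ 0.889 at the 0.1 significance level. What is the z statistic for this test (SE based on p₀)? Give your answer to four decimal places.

p̂ = 71/85 = 0.8352941.
Under H₀, SE = √(0.889·0.111/85) = √(0.00116093) = 0.0340724.
z = (0.8352941 − 0.889)/0.0340724 = -0.0537059/0.0340724 = -1.5762.
Two-sided p-value ≈ 2·Φ(−1.576) = 0.1150; since p > α = 0.1, fail to reject H₀.

z = -1.5762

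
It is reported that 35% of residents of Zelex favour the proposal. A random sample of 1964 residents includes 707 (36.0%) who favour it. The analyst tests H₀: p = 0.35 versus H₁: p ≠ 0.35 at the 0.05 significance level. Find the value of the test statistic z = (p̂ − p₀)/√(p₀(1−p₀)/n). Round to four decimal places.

p̂ = 707/1964 = 0.3599796.
Standard error under H₀: √(0.35×0.65/1964) = 0.0107627.
z = (0.3599796 − 0.35)/0.0107627 = 0.0099796/0.0107627 = 0.9272.
Two-sided p-value ≈ 2·Φ(−0.927) = 0.3538. With α = 0.05, fail to reject H₀.

z = 0.9272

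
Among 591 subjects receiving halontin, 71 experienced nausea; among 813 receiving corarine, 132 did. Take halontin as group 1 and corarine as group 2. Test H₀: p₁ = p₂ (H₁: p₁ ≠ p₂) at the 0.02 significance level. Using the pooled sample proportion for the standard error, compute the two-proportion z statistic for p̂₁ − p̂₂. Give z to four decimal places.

z = -2.2212

p̂₁ = 71/591 = 0.120135, p̂₂ = 132/813 = 0.162362.
Pooled p̂ = (71+132)/(591+813) = 203/1404 = 0.144587.
SE = √(p̂(1−p̂)(1/n₁+1/n₂)) = √(0.144587·0.855413·0.00292206) = √(0.000361405) = 0.019011.
z = (0.120135 − 0.162362)/0.019011 = -0.042227/0.019011 = -2.2212.
p-value = 2·P(Z > 2.221) ≈ 0.0263, so at α = 0.02 we fail to reject H₀.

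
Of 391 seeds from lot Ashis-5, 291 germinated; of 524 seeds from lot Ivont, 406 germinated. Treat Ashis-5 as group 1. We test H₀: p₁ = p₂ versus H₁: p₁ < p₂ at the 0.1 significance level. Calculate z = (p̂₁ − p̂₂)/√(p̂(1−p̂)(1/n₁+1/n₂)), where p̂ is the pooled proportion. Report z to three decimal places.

p̂₁ = 291/391 = 0.744246, p̂₂ = 406/524 = 0.774809.
Pooled p̂ = (291+406)/(391+524) = 697/915 = 0.761749.
SE = √(p̂(1−p̂)(1/n₁+1/n₂)) = √(0.761749·0.238251·0.00446594) = √(0.000810513) = 0.028470.
z = (0.744246 − 0.774809)/0.028470 = -0.030563/0.028470 = -1.074.
p-value = P(Z < -1.074) ≈ 0.1415; since p > α = 0.1, fail to reject H₀.

z = -1.074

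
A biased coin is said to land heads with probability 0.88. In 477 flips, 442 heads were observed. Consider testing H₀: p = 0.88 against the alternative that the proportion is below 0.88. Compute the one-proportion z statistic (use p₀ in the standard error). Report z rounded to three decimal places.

p̂ = 442/477 ≈ 0.926625.
SE = √(p₀(1−p₀)/n) = √(0.1056/477) = 0.014879.
z = (0.926625 − 0.88)/0.014879 = 0.046625/0.014879 = 3.134.

z = 3.134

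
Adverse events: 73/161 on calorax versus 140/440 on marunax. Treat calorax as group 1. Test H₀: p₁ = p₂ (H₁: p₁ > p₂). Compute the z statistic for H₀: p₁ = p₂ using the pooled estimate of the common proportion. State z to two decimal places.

z = 3.07

p̂₁ = 73/161 ≈ 0.4534, p̂₂ = 140/440 ≈ 0.3182.
Pooled p̂ = (73+140)/(161+440) = 213/601 = 0.3544.
SE = √(0.228803 × 0.00848391) = 0.0441.
z = (0.4534 − 0.3182)/0.0441 = 0.1352/0.0441 = 3.07.
p-value = P(Z > 3.069) ≈ 0.0011.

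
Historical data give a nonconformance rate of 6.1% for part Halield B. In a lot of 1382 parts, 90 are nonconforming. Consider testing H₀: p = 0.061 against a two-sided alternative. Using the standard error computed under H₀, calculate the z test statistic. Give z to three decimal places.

p̂ = 90/1382 = 0.06512.
Under H₀, SE = √(0.061·0.939/1382) = √(4.14465e-05) = 0.00644.
z = (0.06512 − 0.061)/0.00644 = 0.00412/0.00644 = 0.640.

z = 0.640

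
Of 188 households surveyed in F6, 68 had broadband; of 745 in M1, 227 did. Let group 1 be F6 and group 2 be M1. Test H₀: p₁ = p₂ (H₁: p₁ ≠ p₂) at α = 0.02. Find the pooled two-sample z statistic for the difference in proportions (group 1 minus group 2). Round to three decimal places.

p̂₁ = 68/188 = 0.36170, p̂₂ = 227/745 = 0.30470.
Pooled p̂ = (68+227)/(188+745) = 295/933 = 0.31618.
SE = √(p̂(1−p̂)(1/n₁+1/n₂)) = √(0.31618·0.68382·0.00666143) = √(0.00144028) = 0.03795.
z = (0.36170 − 0.30470)/0.03795 = 0.05700/0.03795 = 1.502.
p-value = 2·P(Z > 1.502) ≈ 0.1331; since p > α = 0.02, fail to reject H₀.

z = 1.502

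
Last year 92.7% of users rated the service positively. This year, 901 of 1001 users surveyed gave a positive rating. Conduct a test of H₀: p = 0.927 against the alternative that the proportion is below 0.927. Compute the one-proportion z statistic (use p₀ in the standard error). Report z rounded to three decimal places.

p̂ = 901/1001 ≈ 0.900100.
Standard error under H₀: √(0.927×0.073/1001) = 0.008222.
z = (0.900100 − 0.927)/0.008222 = -0.026900/0.008222 = -3.272.
p-value = P(Z < -3.272) ≈ 0.0005.

z = -3.272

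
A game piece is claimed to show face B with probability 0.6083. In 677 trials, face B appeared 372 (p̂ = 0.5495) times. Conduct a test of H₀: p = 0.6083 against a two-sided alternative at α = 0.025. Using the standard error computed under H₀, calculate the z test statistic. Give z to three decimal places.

p̂ = 372/677 = 0.54948.
Under H₀, SE = √(0.6083·0.3917/677) = √(0.000351951) = 0.01876.
z = (0.54948 − 0.6083)/0.01876 = -0.05882/0.01876 = -3.135.
p-value = 2·P(Z > 3.135) ≈ 0.0017. With α = 0.025, reject H₀.

z = -3.135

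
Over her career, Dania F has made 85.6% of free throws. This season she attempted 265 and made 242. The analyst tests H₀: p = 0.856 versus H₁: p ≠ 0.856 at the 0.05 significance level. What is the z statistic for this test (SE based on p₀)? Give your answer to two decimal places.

z = 2.65

p̂ = 242/265 ≈ 0.9132.
Standard error under H₀: √(0.856×0.144/265) = 0.0216.
z = (0.9132 − 0.856)/0.0216 = 0.0572/0.0216 = 2.65.
Two-sided p-value ≈ 2·Φ(−2.653) = 0.0080; since p < α = 0.05, reject H₀.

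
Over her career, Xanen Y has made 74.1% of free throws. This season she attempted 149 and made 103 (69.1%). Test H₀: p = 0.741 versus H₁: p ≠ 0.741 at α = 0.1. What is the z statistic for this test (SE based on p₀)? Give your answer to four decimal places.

p̂ = 103/149 ≈ 0.691275.
SE = √(p₀(1−p₀)/n) = √(0.19192/149) = 0.035889.
z = (0.691275 − 0.741)/0.035889 = -0.049725/0.035889 = -1.3855.
p-value = 2·P(Z > 1.386) ≈ 0.1659, so at α = 0.1 we fail to reject H₀.

z = -1.3855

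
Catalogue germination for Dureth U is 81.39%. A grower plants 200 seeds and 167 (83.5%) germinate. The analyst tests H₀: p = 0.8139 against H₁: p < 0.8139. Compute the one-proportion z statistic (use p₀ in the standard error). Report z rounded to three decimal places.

p̂ = 167/200 = 0.83500.
Standard error under H₀: √(0.8139×0.1861/200) = 0.02752.
z = (0.83500 − 0.8139)/0.02752 = 0.02110/0.02752 = 0.767.
p-value = P(Z < 0.767) ≈ 0.7784.

z = 0.767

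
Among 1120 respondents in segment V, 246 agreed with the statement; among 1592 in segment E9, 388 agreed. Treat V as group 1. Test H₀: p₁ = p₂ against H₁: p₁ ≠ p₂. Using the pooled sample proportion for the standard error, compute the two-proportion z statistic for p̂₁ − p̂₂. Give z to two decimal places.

z = -1.46

p̂₁ = 246/1120 = 0.2196, p̂₂ = 388/1592 = 0.2437.
Pooled p̂ = (246+388)/(1120+1592) = 634/2712 = 0.2338.
SE = √(0.179125 × 0.001521) = 0.0165.
z = (0.2196 − 0.2437)/0.0165 = -0.0241/0.0165 = -1.46.
p-value = 2·P(Z > 1.459) ≈ 0.1447.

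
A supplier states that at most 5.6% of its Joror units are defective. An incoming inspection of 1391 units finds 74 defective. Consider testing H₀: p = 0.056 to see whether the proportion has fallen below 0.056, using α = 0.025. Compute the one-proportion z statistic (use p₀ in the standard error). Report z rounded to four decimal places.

z = -0.4543

p̂ = 74/1391 ≈ 0.053199.
Standard error under H₀: √(0.056×0.944/1391) = 0.006165.
z = (0.053199 − 0.056)/0.006165 = -0.002801/0.006165 = -0.4543.
p-value = P(Z < -0.454) ≈ 0.3248. With α = 0.025, fail to reject H₀.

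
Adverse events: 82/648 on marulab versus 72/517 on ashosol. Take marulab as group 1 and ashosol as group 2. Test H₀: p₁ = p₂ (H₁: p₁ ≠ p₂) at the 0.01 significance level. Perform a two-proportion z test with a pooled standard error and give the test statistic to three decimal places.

p̂₁ = 82/648 = 0.12654, p̂₂ = 72/517 = 0.13926.
Pooled p̂ = (82+72)/(648+517) = 154/1165 = 0.13219.
SE = √(p̂(1−p̂)(1/n₁+1/n₂)) = √(0.13219·0.86781·0.00347745) = √(0.000398915) = 0.01997.
z = (0.12654 − 0.13926)/0.01997 = -0.01272/0.01997 = -0.637.
Two-sided p-value ≈ 2·Φ(−0.637) = 0.5242. With α = 0.01, fail to reject H₀.

z = -0.637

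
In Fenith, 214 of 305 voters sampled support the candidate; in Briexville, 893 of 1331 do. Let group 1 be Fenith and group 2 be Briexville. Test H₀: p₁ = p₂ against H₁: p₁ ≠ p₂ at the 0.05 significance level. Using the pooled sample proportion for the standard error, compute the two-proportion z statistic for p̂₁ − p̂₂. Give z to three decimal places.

z = 1.034

p̂₁ = 214/305 = 0.701639, p̂₂ = 893/1331 = 0.670924.
Pooled p̂ = (214+893)/(305+1331) = 1107/1636 = 0.676650.
SE = √(p̂(1−p̂)(1/n₁+1/n₂)) = √(0.676650·0.323350·0.00403) = √(0.000881743) = 0.029694.
z = (0.701639 − 0.670924)/0.029694 = 0.030715/0.029694 = 1.034.
Two-sided p-value ≈ 2·Φ(−1.034) = 0.3010; since p > α = 0.05, fail to reject H₀.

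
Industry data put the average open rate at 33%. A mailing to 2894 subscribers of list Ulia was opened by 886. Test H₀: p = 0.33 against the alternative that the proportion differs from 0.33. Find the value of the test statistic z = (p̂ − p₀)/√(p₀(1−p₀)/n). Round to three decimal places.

p̂ = 886/2894 = 0.30615.
Standard error under H₀: √(0.33×0.67/2894) = 0.00874.
z = (0.30615 − 0.33)/0.00874 = -0.02385/0.00874 = -2.729.
p-value = 2·P(Z > 2.729) ≈ 0.0064.

z = -2.729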